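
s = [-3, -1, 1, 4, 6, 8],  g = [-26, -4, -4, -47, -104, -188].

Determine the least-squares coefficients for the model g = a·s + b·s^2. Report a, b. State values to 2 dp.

Compute the Gram sums: Σs·s = 127, Σs·s^2 = 765, Σs^2·s^2 = 5731.
And Σs·g = -2238, Σs^2·g = -16770.
Δ = 127·5731 − 765² = 142612.
a = ((-2238)·5731 − 765·(-16770))/142612 = 768/35653; b = (127·(-16770) − 765·(-2238))/142612 = -104430/35653.

a = 0.02, b = -2.93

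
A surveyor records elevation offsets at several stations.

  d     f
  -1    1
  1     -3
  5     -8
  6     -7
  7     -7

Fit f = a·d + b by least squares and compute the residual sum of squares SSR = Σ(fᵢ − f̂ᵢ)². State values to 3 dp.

SSR = 6.758

Compute the Gram sums: Σd·d = 112, Σd = 18, Σ1 = 5.
For Xᵀf: Σd·f = -135, Σf = -24.
Δ = 112·5 − 18² = 236.
a = ((-135)·5 − 18·(-24))/236 = -243/236; b = (112·(-24) − 18·(-135))/236 = -129/118.
Residuals: 251/236, -207/236, -415/236, 16/59, 307/236; SSR = 1595/236.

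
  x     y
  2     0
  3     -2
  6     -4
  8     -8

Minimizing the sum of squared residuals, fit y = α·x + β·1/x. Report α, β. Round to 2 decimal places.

α = -0.97, β = 3.78

From the data, Σx·x = 113, Σx·1/x = 4, Σ1/x·1/x = 233/576.
Right-hand side: Σx·y = -94, Σ1/x·y = -7/3.
Normal equations: [[113, 4]; [4, 233/576]]·[α, β]ᵀ = [-94, -7/3]ᵀ.
Eliminating β: (233/576)·(row 1) − 4·(row 2) gives (17113/576)·α = (233/576)·(-94) − 4·(-7/3) = -8263/288, so α = -16526/17113.
Then β = ((-7/3) − 4·(-16526/17113))/(233/576) = 64704/17113.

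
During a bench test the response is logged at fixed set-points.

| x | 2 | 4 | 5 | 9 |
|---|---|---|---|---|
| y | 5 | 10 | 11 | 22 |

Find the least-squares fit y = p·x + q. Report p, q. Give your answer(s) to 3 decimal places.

p = 2.423, q = -0.115

MᵀM·[p, q]ᵀ = Mᵀy reads: 126·p + 20·q = 303;  20·p + 4·q = 48.
Δ = 126·4 − 20² = 104.
p = (303·4 − 20·48)/104 = 63/26; q = (126·48 − 20·303)/104 = -3/26.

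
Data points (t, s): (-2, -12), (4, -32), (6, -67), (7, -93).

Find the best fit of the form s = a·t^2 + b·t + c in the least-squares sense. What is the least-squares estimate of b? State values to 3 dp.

From the data, Σt^2·t^2 = 3969, Σt^2·t = 615, Σt^2 = 105, Σt·t = 105, Σt = 15, Σ1 = 4.
And Σt^2·s = -7529, Σt·s = -1157, Σs = -204.
Row-reducing yields a = -2567/1356, b = 3733/6780, c = -381/113.

b = 0.551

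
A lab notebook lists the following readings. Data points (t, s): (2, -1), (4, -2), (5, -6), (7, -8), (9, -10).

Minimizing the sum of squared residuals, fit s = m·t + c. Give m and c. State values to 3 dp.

Compute the Gram sums: Σt·t = 175, Σt = 27, Σ1 = 5.
Moment sums: Σt·s = -186, Σs = -27.
Normal equations: [[175, 27]; [27, 5]]·[m, c]ᵀ = [-186, -27]ᵀ.
Eliminating c: 5·(row 1) − 27·(row 2) gives 146·m = 5·(-186) − 27·(-27) = -201, so m = -201/146.
Then c = ((-27) − 27·(-201/146))/5 = 297/146.

m = -1.377, c = 2.034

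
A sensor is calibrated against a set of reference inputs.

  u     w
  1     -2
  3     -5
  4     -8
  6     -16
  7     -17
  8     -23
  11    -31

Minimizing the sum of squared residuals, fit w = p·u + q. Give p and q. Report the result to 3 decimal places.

Entries of XᵀX: Σu·u = 296, Σu = 40, Σ1 = 7.
For Xᵀw: Σu·w = -789, Σw = -102.
Determinant 296·7 − 40² = 472.
p = ((-789)·7 − 40·(-102))/472 = -1443/472; q = (296·(-102) − 40·(-789))/472 = 171/59.

p = -3.057, q = 2.898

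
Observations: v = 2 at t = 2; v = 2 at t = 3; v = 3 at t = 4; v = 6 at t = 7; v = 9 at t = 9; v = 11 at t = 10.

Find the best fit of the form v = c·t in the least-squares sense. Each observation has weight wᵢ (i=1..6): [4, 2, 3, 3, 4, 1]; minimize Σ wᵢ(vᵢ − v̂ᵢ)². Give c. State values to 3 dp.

c = 0.956

Normal-equation sums: Σwᵢ·t·t = 653.
For MᵀWv: Σwᵢ·t·v = 624.
MᵀWM·[c]ᵀ = MᵀWv becomes [[653]]·[c]ᵀ = [624]ᵀ.
Hence c = 624 / 653 ≈ 0.95559.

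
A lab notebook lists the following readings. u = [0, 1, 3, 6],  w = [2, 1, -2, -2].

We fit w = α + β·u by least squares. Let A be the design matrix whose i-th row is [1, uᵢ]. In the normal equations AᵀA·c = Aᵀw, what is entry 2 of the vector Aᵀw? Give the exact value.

-17

Entry 2 ↔ basis u, so (Aᵀw)_{2} = Σᵢ (u)·wᵢ = (0)·(2) + (1)·(1) + (3)·(-2) + (6)·(-2) = -17.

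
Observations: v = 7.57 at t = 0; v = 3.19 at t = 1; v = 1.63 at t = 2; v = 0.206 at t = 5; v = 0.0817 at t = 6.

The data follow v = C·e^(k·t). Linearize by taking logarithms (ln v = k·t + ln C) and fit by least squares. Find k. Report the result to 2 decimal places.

Let Y = ln v. Fitting Y = k·t + ln C by least squares:
Σt = 14.0000, Σ(t)² = 66.0000, Σln v = -0.4118, Σt·ln v = -20.7904.
Equations: 66.0000·k + 14.0000·ln C = -20.7904;  14.0000·k + 5·ln C = -0.4118.
Δ = 66.0000·5 − (14.0000)² = 134.0000; k = (-20.7904·5 − 14.0000·-0.4118)/134.0000 = -0.73274, ln C = (66.0000·-0.4118 − 14.0000·-20.7904)/134.0000 = 1.96931.

k = -0.73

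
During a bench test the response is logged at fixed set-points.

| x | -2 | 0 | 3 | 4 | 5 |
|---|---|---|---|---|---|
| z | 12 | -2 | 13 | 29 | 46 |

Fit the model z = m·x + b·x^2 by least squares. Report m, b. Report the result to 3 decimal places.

Entries of AᵀA: Σx·x = 54, Σx·x^2 = 208, Σx^2·x^2 = 978.
For Aᵀz: Σx·z = 361, Σx^2·z = 1779.
AᵀA·[m, b]ᵀ = Aᵀz becomes [[54, 208]; [208, 978]]·[m, b]ᵀ = [361, 1779]ᵀ.
Eliminating b: 978·(row 1) − 208·(row 2) gives 9548·m = 978·361 − 208·1779 = -16974, so m = -8487/4774.
Then b = (1779 − 208·(-8487/4774))/978 = 10489/4774.

m = -1.778, b = 2.197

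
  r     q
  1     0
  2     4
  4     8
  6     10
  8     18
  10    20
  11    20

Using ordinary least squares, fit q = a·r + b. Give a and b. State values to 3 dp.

Setting ∂/∂a … = 0 gives: 342·a + 42·b = 664;  42·a + 7·b = 80.
det = 342·7 − 42² = 630.
a = (664·7 − 42·80)/630 = 92/45; b = (342·80 − 42·664)/630 = -88/105.

a = 2.044, b = -0.838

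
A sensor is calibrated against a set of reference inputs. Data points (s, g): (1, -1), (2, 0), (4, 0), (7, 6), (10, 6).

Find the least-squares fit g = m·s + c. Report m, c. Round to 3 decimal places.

Sums needed: Σs·s = 170, Σs = 24, Σ1 = 5.
Moment sums: Σs·g = 101, Σg = 11.
So MᵀM·[m, c]ᵀ = Mᵀg: [[170, 24]; [24, 5]]·[m, c]ᵀ = [101, 11]ᵀ.
Eliminating c: 5·(row 1) − 24·(row 2) gives 274·m = 5·101 − 24·11 = 241, so m = 241/274.
Then c = (11 − 24·(241/274))/5 = -277/137.

m = 0.880, c = -2.022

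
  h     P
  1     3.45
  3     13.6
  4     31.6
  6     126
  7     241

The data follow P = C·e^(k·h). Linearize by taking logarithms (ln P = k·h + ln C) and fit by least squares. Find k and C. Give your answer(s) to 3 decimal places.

k = 0.714, C = 1.692

Taking logs, ln P = k·h + ln C, so regress ln P on h.
Σh = 21.0000, Σ(h)² = 111.0000, Σln P = 17.6227, Σh·ln P = 90.2925.
Equations: 111.0000·k + 21.0000·ln C = 90.2925;  21.0000·k + 5·ln C = 17.6227.
Slope k = (n·Σh·ln P − Σh·Σln P)/(n·Σ(h)² − (Σh)²) = (5·90.2925 − 21.0000·17.6227)/114.0000 = 0.71391; ln C = (Σln P − k·Σh)/n = 0.52610, so C = exp(0.52610) = 1.69232.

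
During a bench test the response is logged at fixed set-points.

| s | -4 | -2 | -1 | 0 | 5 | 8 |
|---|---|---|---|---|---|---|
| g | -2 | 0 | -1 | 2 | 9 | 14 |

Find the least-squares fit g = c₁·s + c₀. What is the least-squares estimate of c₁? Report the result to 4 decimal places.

c₁ = 1.3846

Sums needed: Σs·s = 110, Σs = 6, Σ1 = 6.
Moment sums: Σs·g = 166, Σg = 22.
Normal equations: [[110, 6]; [6, 6]]·[c₁, c₀]ᵀ = [166, 22]ᵀ.
Determinant 110·6 − 6² = 624.
c₁ = (166·6 − 6·22)/624 = 18/13; c₀ = (110·22 − 6·166)/624 = 89/39.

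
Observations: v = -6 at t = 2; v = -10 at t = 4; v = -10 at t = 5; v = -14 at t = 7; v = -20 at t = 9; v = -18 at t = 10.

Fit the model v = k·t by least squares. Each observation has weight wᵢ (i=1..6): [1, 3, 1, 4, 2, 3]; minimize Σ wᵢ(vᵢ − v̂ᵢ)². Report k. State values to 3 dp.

Sums needed: Σwᵢ·t·t = 735.
For AᵀWv: Σwᵢ·t·v = -1474.
Normal equations: [[735]]·[k]ᵀ = [-1474]ᵀ.
Hence k = -1474 / 735 ≈ -2.00544.

k = -2.005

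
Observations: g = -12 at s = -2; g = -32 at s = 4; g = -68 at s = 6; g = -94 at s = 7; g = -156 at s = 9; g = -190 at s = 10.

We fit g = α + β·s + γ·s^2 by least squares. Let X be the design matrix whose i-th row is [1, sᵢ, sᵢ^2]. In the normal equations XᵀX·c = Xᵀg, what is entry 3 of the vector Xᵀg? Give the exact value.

Entry 3 ↔ basis s^2, so (Xᵀg)_{3} = Σᵢ (s^2)·gᵢ = (4)·(-12) + (16)·(-32) + (36)·(-68) + (49)·(-94) + (81)·(-156) + (100)·(-190) = -39250.

-39250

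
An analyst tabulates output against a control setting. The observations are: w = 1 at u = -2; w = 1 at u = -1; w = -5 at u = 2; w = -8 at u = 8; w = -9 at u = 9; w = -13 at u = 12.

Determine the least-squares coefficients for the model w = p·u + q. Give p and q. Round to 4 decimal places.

p = -0.9562, q = -1.0378

Forming AᵀA = [[298, 28]; [28, 6]] and Aᵀw = [-314, -33]ᵀ gives AᵀA·[p, q]ᵀ = Aᵀw.
Determinant 298·6 − 28² = 1004.
p = ((-314)·6 − 28·(-33))/1004 = -240/251; q = (298·(-33) − 28·(-314))/1004 = -521/502.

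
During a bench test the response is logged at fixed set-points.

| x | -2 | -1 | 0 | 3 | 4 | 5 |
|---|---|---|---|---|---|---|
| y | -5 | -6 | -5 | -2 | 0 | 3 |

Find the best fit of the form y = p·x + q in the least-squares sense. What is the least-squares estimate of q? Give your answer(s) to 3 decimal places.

q = -4.217

Compute the Gram sums: Σx·x = 55, Σx = 9, Σ1 = 6.
Right-hand side: Σx·y = 25, Σy = -15.
MᵀM·[p, q]ᵀ = Mᵀy becomes [[55, 9]; [9, 6]]·[p, q]ᵀ = [25, -15]ᵀ.
Determinant 55·6 − 9² = 249.
p = (25·6 − 9·(-15))/249 = 95/83; q = (55·(-15) − 9·25)/249 = -350/83.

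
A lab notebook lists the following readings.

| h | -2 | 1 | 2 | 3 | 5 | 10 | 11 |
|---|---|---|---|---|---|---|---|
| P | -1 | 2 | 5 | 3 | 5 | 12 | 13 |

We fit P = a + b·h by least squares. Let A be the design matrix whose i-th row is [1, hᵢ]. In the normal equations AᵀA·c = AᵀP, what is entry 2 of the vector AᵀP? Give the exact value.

311

Entry 2 ↔ basis h, so (AᵀP)_{2} = Σᵢ (h)·Pᵢ = (-2)·(-1) + (1)·(2) + (2)·(5) + (3)·(3) + (5)·(5) + (10)·(12) + (11)·(13) = 311.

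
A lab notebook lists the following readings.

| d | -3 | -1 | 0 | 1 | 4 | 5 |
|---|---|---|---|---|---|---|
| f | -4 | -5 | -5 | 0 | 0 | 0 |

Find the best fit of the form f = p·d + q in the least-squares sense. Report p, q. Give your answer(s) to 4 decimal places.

p = 0.6739, q = -3.0072

The normal equations are: 52·p + 6·q = 17;  6·p + 6·q = -14.
(Σd·d = 52, Σd = 6, Σ1 = 6, Σd·f = 17, Σf = -14.)
Eliminating q: 6·(row 1) − 6·(row 2) gives 276·p = 6·17 − 6·(-14) = 186, so p = 31/46.
Then q = ((-14) − 6·(31/46))/6 = -415/138.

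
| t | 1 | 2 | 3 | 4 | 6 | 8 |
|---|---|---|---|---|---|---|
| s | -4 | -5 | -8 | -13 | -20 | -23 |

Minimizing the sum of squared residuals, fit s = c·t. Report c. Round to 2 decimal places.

c = -3.03

The normal equations are: 130·c = -394.
c = (-394)/130 = -3.03077.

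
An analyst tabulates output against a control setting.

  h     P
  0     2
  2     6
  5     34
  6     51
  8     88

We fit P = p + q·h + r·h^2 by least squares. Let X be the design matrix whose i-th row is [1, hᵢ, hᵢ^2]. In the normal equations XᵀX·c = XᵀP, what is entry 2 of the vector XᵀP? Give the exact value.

1192

Entry 2 ↔ basis h, so (XᵀP)_{2} = Σᵢ (h)·Pᵢ = (0)·(2) + (2)·(6) + (5)·(34) + (6)·(51) + (8)·(88) = 1192.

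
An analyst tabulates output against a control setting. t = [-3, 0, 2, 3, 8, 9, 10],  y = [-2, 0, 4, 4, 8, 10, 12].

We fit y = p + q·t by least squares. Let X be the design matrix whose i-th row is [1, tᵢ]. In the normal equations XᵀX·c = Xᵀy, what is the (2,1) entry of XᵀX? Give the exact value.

Row 2 ↔ basis t, column 1 ↔ basis 1, so (XᵀX)_{2,1} = Σᵢ t = (-3)·(1) + (0)·(1) + (2)·(1) + (3)·(1) + (8)·(1) + (9)·(1) + (10)·(1) = 29.

29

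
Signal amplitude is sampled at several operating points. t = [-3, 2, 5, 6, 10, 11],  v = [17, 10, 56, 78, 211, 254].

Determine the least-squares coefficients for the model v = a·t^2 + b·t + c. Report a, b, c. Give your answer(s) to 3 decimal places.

The normal equations are: 26659·a + 2653·b + 295·c = 56235;  2653·a + 295·b + 31·c = 5621;  295·a + 31·b + 6·c = 626.
(Σt^2·t^2 = 26659, Σt^2·t = 2653, Σt^2 = 295, Σt·t = 295, Σt = 31, Σ1 = 6, Σt^2·v = 56235, Σt·v = 5621, Σv = 626.)
Inverting the 3×3 Gram matrix, [a, b, c]ᵀ = [2214775/1093836, 819605/1093836, 165971/182306]ᵀ.

a = 2.025, b = 0.749, c = 0.910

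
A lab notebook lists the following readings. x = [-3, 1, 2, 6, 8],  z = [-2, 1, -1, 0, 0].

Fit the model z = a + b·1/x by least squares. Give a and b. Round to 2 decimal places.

The normal system AᵀA·[a, b]ᵀ = Aᵀz is [[5, 35/24]; [35/24, 809/576]]·[a, b]ᵀ = [-2, 7/6]ᵀ.
Determinant 5·(809/576) − (35/24)² = 235/48.
a = ((-2)·(809/576) − (35/24)·(7/6))/(235/48) = -433/470; b = (5·(7/6) − (35/24)·(-2))/(235/48) = 84/47.

a = -0.92, b = 1.79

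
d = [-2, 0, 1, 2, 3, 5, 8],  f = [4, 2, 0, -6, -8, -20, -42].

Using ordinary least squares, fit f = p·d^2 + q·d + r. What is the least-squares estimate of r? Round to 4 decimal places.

The normal system XᵀX·[p, q, r]ᵀ = Xᵀf is [[4835, 665, 107]; [665, 107, 17]; [107, 17, 7]]·[p, q, r]ᵀ = [-3268, -480, -70]ᵀ.
Inverting the 3×3 Gram matrix, [p, q, r]ᵀ = [-8245/20172, -44327/20172, 5327/3362]ᵀ.

r = 1.5845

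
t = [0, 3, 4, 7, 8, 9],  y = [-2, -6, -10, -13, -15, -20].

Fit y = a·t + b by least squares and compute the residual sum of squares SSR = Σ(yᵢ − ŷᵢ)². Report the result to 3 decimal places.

Normal-equation sums: Σt·t = 219, Σt = 31, Σ1 = 6.
For Xᵀy: Σt·y = -449, Σy = -66.
Eliminating b: 6·(row 1) − 31·(row 2) gives 353·a = 6·(-449) − 31·(-66) = -648, so a = -648/353.
Then b = ((-66) − 31·(-648/353))/6 = -535/353.
Residuals: -171/353, 361/353, -403/353, 482/353, 424/353, -693/353; SSR = 3440/353.

SSR = 9.745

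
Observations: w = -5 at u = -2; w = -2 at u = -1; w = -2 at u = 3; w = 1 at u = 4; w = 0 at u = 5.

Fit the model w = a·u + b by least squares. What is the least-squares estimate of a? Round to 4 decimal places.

The normal equations are: 55·a + 9·b = 10;  9·a + 5·b = -8.
Eliminating b: 5·(row 1) − 9·(row 2) gives 194·a = 5·10 − 9·(-8) = 122, so a = 61/97.
Then b = ((-8) − 9·(61/97))/5 = -265/97.

a = 0.6289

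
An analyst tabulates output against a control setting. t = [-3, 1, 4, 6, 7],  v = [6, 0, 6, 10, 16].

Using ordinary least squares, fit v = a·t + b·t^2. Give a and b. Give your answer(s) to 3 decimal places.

Sums needed: Σt·t = 111, Σt·t^2 = 597, Σt^2·t^2 = 4035.
For Xᵀv: Σt·v = 178, Σt^2·v = 1294.
Normal equations: [[111, 597]; [597, 4035]]·[a, b]ᵀ = [178, 1294]ᵀ.
Determinant 111·4035 − 597² = 91476.
a = (178·4035 − 597·1294)/91476 = -1508/2541; b = (111·1294 − 597·178)/91476 = 346/847.

a = -0.593, b = 0.409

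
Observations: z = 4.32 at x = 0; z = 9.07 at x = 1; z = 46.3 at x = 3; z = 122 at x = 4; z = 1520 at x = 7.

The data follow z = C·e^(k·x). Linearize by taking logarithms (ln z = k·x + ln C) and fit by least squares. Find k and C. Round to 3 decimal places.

Taking logs, ln z = k·x + ln C, so regress ln z on x.
Over the data: Σx = 15.0000, Σ(x)² = 75.0000, Σln z = 19.6339, Σx·ln z = 84.2117.
Normal system: [[75.0000, 15.0000]; [15.0000, 5]]·[k, ln C]ᵀ = [84.2117, 19.6339]ᵀ.
Δ = 75.0000·5 − (15.0000)² = 150.0000; k = (84.2117·5 − 15.0000·19.6339)/150.0000 = 0.84367, ln C = (75.0000·19.6339 − 15.0000·84.2117)/150.0000 = 1.39575, so C = exp(1.39575) = 4.03802.

k = 0.844, C = 4.038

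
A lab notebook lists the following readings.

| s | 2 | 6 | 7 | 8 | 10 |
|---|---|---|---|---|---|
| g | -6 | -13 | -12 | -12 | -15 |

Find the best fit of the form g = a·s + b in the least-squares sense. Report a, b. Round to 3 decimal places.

a = -1.057, b = -4.625

The normal equations are: 253·a + 33·b = -420;  33·a + 5·b = -58.
(Σs·s = 253, Σs = 33, Σ1 = 5, Σs·g = -420, Σg = -58.)
Δ = 253·5 − 33² = 176.
a = ((-420)·5 − 33·(-58))/176 = -93/88; b = (253·(-58) − 33·(-420))/176 = -37/8.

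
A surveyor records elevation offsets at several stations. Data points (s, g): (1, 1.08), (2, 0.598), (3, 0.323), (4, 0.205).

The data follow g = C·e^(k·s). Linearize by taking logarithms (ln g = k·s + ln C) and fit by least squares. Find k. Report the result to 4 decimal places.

k = -0.5601

With ln gᵢ as the transformed response and sᵢ as the regressor:
Σs = 10.0000, Σ(s)² = 30.0000, Σln g = -3.1521, Σs·ln g = -10.6807.
Equations: 30.0000·k + 10.0000·ln C = -10.6807;  10.0000·k + 4·ln C = -3.1521.
Δ = 30.0000·4 − (10.0000)² = 20.0000; k = (-10.6807·4 − 10.0000·-3.1521)/20.0000 = -0.56011, ln C = (30.0000·-3.1521 − 10.0000·-10.6807)/20.0000 = 0.61225.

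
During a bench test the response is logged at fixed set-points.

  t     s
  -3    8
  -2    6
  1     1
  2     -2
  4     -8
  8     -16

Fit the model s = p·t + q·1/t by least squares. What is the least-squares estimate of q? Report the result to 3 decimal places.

Forming AᵀA = [[98, 6]; [6, 973/576]] and Aᵀs = [-199, -29/3]ᵀ gives AᵀA·[p, q]ᵀ = Aᵀs.
Eliminating q: (973/576)·(row 1) − 6·(row 2) gives (37309/288)·p = (973/576)·(-199) − 6·(-29/3) = -160219/576, so p = -160219/74618.
Then q = ((-29/3) − 6·(-160219/74618))/(973/576) = 71040/37309.

q = 1.904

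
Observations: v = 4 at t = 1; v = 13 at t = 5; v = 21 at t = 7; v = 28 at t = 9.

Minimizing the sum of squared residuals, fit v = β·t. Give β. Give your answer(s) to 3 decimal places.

β = 3.000

Compute the Gram sums: Σt·t = 156.
Right-hand side: Σt·v = 468.
Normal equations: [[156]]·[β]ᵀ = [468]ᵀ.
β = 468/156 = 3.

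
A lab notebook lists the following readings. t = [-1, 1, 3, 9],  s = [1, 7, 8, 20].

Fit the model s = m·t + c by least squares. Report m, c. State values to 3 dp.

Entries of AᵀA: Σt·t = 92, Σt = 12, Σ1 = 4.
Moment sums: Σt·s = 210, Σs = 36.
Normal equations: [[92, 12]; [12, 4]]·[m, c]ᵀ = [210, 36]ᵀ.
det = 92·4 − 12² = 224.
m = (210·4 − 12·36)/224 = 51/28; c = (92·36 − 12·210)/224 = 99/28.

m = 1.821, c = 3.536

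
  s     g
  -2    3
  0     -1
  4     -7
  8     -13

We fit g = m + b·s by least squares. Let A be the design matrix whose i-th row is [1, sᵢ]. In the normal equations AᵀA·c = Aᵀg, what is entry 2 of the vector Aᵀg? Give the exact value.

-138

Entry 2 ↔ basis s, so (Aᵀg)_{2} = Σᵢ (s)·gᵢ = (-2)·(3) + (0)·(-1) + (4)·(-7) + (8)·(-13) = -138.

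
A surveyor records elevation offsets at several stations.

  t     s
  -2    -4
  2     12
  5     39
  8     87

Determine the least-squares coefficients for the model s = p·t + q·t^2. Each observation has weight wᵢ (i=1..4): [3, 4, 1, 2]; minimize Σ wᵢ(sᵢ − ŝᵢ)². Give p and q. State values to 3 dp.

p = 3.830, q = 0.876

MᵀWM·[p, q]ᵀ = MᵀWs reads: 181·p + 1157·q = 1707;  1157·p + 8929·q = 12255.
(Σwᵢ·t·t = 181, Σwᵢ·t·t^2 = 1157, Σwᵢ·t^2·t^2 = 8929, Σwᵢ·t·s = 1707, Σwᵢ·t^2·s = 12255.)
Eliminating q: 8929·(row 1) − 1157·(row 2) gives 277500·p = 8929·1707 − 1157·12255 = 1062768, so p = 88564/23125.
Then q = (12255 − 1157·(88564/23125))/8929 = 20263/23125.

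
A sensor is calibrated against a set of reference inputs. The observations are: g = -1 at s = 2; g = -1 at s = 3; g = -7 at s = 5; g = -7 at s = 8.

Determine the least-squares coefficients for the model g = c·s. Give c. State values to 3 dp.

Forming AᵀA = [[102]] and Aᵀg = [-96]ᵀ gives AᵀA·[c]ᵀ = Aᵀg.
Hence c = -96 / 102 ≈ -0.941176.

c = -0.941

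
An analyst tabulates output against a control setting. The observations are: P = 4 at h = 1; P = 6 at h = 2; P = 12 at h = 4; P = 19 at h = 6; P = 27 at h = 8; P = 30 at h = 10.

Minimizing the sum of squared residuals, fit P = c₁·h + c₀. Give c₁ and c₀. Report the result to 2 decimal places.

XᵀX·[c₁, c₀]ᵀ = XᵀP reads: 221·c₁ + 31·c₀ = 694;  31·c₁ + 6·c₀ = 98.
det = 221·6 − 31² = 365.
c₁ = (694·6 − 31·98)/365 = 1126/365; c₀ = (221·98 − 31·694)/365 = 144/365.

c₁ = 3.08, c₀ = 0.39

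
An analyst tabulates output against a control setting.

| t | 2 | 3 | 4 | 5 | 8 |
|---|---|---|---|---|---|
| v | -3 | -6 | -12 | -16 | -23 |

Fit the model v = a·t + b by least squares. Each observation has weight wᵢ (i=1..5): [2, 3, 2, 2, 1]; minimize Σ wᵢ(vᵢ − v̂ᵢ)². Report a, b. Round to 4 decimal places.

a = -3.6090, b = 3.7751

Normal-equation sums: Σwᵢ·t·t = 181, Σwᵢ·t = 39, Σwᵢ·1 = 10.
For MᵀWv: Σwᵢ·t·v = -506, Σwᵢ·v = -103.
So MᵀWM·[a, b]ᵀ = MᵀWv: [[181, 39]; [39, 10]]·[a, b]ᵀ = [-506, -103]ᵀ.
Δ = 181·10 − 39² = 289.
a = ((-506)·10 − 39·(-103))/289 = -1043/289; b = (181·(-103) − 39·(-506))/289 = 1091/289.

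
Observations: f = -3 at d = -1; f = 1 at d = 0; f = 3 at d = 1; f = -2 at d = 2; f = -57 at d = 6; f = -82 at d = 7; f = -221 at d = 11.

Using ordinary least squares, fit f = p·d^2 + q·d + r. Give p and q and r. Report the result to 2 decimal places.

Setting ∂/∂p … = 0 gives: 18356·p + 1898·q + 212·r = -32819;  1898·p + 212·q + 26·r = -3345;  212·p + 26·q + 7·r = -361.
Inverting the 3×3 Gram matrix, [p, q, r]ᵀ = [-1051783/505122, 1349263/505122, 132098/84187]ᵀ.

p = -2.08, q = 2.67, r = 1.57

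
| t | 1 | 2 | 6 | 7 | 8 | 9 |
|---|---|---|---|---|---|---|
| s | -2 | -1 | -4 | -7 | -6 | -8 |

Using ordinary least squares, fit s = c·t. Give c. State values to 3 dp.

From the data, Σt·t = 235.
Right-hand side: Σt·s = -197.
MᵀM·[c]ᵀ = Mᵀs becomes [[235]]·[c]ᵀ = [-197]ᵀ.
c = (-197)/235 = -0.838298.

c = -0.838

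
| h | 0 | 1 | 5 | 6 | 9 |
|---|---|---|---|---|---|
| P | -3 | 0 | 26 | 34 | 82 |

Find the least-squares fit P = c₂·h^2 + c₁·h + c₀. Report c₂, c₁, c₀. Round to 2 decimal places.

c₂ = 0.98, c₁ = 0.46, c₀ = -2.28

Setting ∂/∂c₂ … = 0 gives: 8483·c₂ + 1071·c₁ + 143·c₀ = 8516;  1071·c₂ + 143·c₁ + 21·c₀ = 1072;  143·c₂ + 21·c₁ + 5·c₀ = 139.
Row-reducing yields c₂ = 47939/48678, c₁ = 1055/2318, c₀ = -55429/24339.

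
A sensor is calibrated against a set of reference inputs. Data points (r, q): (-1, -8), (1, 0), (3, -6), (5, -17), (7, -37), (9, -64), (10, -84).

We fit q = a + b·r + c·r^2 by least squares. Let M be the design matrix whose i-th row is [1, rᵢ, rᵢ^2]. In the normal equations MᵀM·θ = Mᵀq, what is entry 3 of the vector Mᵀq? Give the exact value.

Entry 3 ↔ basis r^2, so (Mᵀq)_{3} = Σᵢ (r^2)·qᵢ = (1)·(-8) + (1)·(0) + (9)·(-6) + (25)·(-17) + (49)·(-37) + (81)·(-64) + (100)·(-84) = -15884.

-15884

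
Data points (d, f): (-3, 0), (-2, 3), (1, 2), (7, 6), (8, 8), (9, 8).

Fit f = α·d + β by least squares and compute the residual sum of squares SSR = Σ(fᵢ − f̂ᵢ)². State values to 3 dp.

Normal-equation sums: Σd·d = 208, Σd = 20, Σ1 = 6.
Right-hand side: Σd·f = 174, Σf = 27.
det = 208·6 − 20² = 848.
α = (174·6 − 20·27)/848 = 63/106; β = (208·27 − 20·174)/848 = 267/106.
Residuals: -39/53, 177/106, -59/53, -36/53, 77/106, 7/53; SSR = 591/106.

SSR = 5.575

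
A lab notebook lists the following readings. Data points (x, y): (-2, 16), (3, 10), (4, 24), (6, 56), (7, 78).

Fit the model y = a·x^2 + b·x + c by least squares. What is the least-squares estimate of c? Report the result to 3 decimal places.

MᵀM·[a, b, c]ᵀ = Mᵀy reads: 4050·a + 642·b + 114·c = 6376;  642·a + 114·b + 18·c = 976;  114·a + 18·b + 5·c = 184.
(Σx^2·x^2 = 4050, Σx^2·x = 642, Σx^2 = 114, Σx·x = 114, Σx = 18, Σ1 = 5, Σx^2·y = 6376, Σx·y = 976, Σy = 184.)
Solving the 3×3 system (Gaussian elimination) gives a = 3611/1848, b = -5219/1848, c = 186/77.

c = 2.416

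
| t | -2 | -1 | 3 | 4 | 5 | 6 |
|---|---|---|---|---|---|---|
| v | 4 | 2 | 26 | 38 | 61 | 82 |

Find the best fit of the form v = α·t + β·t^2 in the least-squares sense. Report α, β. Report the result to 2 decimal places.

Entries of AᵀA: Σt·t = 91, Σt·t^2 = 423, Σt^2·t^2 = 2275.
And Σt·v = 1017, Σt^2·v = 5337.
Δ = 91·2275 − 423² = 28096.
α = (1017·2275 − 423·5337)/28096 = 14031/7024; β = (91·5337 − 423·1017)/28096 = 13869/7024.

α = 2.00, β = 1.97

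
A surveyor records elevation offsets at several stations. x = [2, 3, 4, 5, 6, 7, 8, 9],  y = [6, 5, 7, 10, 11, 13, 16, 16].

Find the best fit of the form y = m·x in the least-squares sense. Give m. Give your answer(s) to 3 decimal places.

m = 1.880

From the data, Σx·x = 284.
And Σx·y = 534.
AᵀA·[m]ᵀ = Aᵀy becomes [[284]]·[m]ᵀ = [534]ᵀ.
m = 534/284 = 1.88028.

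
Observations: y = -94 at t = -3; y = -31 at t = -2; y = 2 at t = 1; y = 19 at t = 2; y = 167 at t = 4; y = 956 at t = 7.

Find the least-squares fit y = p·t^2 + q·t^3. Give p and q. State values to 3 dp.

AᵀA·[p, q]ᵀ = Aᵀy reads: 2771·p + 17589·q = 48624;  17589·p + 122603·q = 341536.
Eliminating q: 122603·(row 1) − 17589·(row 2) gives 30359992·p = 122603·48624 − 17589·341536 = -45828432, so p = -440658/291923.
Then q = (341536 − 17589·(-440658/291923))/122603 = 876430/291923.

p = -1.510, q = 3.002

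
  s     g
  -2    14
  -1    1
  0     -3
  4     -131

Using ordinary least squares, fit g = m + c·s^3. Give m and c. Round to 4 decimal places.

From the data, Σ1 = 4, Σs^3 = 55, Σs^3·s^3 = 4161.
Right-hand side: Σg = -119, Σs^3·g = -8497.
Eliminating c: 4161·(row 1) − 55·(row 2) gives 13619·m = 4161·(-119) − 55·(-8497) = -27824, so m = -27824/13619.
Then c = ((-8497) − 55·(-27824/13619))/4161 = -27443/13619.

m = -2.0430, c = -2.0151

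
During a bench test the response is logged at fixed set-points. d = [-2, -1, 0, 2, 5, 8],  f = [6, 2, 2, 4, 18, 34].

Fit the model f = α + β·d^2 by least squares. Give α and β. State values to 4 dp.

Entries of AᵀA: Σ1 = 6, Σd^2 = 98, Σd^2·d^2 = 4754.
And Σf = 66, Σd^2·f = 2668.
Normal equations: [[6, 98]; [98, 4754]]·[α, β]ᵀ = [66, 2668]ᵀ.
Eliminating β: 4754·(row 1) − 98·(row 2) gives 18920·α = 4754·66 − 98·2668 = 52300, so α = 2615/946.
Then β = (2668 − 98·(2615/946))/4754 = 477/946.

α = 2.7643, β = 0.5042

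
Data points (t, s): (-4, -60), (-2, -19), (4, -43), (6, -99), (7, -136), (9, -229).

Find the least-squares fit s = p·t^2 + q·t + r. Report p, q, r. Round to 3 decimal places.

p = -3.029, q = 2.144, r = -2.825

Sums needed: Σt^2·t^2 = 10786, Σt^2·t = 1280, Σt^2 = 202, Σt·t = 202, Σt = 20, Σ1 = 6.
For Mᵀs: Σt^2·s = -30501, Σt·s = -3501, Σs = -586.
MᵀM·[p, q, r]ᵀ = Mᵀs becomes [[10786, 1280, 202]; [1280, 202, 20]; [202, 20, 6]]·[p, q, r]ᵀ = [-30501, -3501, -586]ᵀ.
Inverting the 3×3 Gram matrix, [p, q, r]ᵀ = [-37067/12236, 6558/3059, -34567/12236]ᵀ.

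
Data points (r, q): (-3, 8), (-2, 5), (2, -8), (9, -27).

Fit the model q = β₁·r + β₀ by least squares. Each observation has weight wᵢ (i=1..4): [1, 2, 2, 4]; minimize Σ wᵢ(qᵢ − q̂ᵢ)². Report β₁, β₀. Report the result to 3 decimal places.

The normal equations are: 349·β₁ + 33·β₀ = -1048;  33·β₁ + 9·β₀ = -106.
Eliminating β₀: 9·(row 1) − 33·(row 2) gives 2052·β₁ = 9·(-1048) − 33·(-106) = -5934, so β₁ = -989/342.
Then β₀ = ((-106) − 33·(-989/342))/9 = -1205/1026.

β₁ = -2.892, β₀ = -1.174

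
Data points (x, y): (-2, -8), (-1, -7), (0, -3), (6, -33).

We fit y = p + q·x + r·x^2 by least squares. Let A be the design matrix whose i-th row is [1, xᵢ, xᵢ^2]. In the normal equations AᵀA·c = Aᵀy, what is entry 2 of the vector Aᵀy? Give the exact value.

Entry 2 ↔ basis x, so (Aᵀy)_{2} = Σᵢ (x)·yᵢ = (-2)·(-8) + (-1)·(-7) + (0)·(-3) + (6)·(-33) = -175.

-175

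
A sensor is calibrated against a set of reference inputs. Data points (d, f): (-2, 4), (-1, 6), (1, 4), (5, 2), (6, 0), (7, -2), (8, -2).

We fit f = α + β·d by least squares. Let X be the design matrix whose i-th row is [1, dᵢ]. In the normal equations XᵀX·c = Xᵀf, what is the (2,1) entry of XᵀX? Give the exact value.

Row 2 ↔ basis d, column 1 ↔ basis 1, so (XᵀX)_{2,1} = Σᵢ d = (-2)·(1) + (-1)·(1) + (1)·(1) + (5)·(1) + (6)·(1) + (7)·(1) + (8)·(1) = 24.

24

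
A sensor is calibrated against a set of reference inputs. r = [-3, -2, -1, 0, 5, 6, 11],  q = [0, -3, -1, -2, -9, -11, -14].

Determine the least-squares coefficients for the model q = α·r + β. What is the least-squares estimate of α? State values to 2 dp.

α = -1.04

AᵀA·[α, β]ᵀ = Aᵀq reads: 196·α + 16·β = -258;  16·α + 7·β = -40.
Eliminating β: 7·(row 1) − 16·(row 2) gives 1116·α = 7·(-258) − 16·(-40) = -1166, so α = -583/558.
Then β = ((-40) − 16·(-583/558))/7 = -928/279.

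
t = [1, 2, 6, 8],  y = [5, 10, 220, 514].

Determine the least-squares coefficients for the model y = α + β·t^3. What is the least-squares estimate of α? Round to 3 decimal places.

Sums needed: Σ1 = 4, Σt^3 = 737, Σt^3·t^3 = 308865.
And Σy = 749, Σt^3·y = 310773.
Eliminating β: 308865·(row 1) − 737·(row 2) gives 692291·α = 308865·749 − 737·310773 = 2300184, so α = 2300184/692291.
Then β = (310773 − 737·(2300184/692291))/308865 = 691079/692291.

α = 3.323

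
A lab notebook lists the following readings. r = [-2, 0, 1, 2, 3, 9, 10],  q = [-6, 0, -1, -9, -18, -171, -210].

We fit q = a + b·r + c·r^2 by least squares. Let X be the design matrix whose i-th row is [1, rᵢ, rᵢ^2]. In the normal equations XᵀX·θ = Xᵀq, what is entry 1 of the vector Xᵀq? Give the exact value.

Entry 1 ↔ basis 1, so (Xᵀq)_{1} = Σᵢ qᵢ = (1)·(-6) + (1)·(0) + (1)·(-1) + (1)·(-9) + (1)·(-18) + (1)·(-171) + (1)·(-210) = -415.

-415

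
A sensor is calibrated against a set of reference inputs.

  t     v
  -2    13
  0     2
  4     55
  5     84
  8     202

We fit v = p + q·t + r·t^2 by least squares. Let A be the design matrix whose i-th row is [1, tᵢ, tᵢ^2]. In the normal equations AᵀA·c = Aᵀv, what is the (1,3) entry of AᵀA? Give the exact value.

Row 1 ↔ basis 1, column 3 ↔ basis t^2, so (AᵀA)_{1,3} = Σᵢ t^2 = (1)·(4) + (1)·(0) + (1)·(16) + (1)·(25) + (1)·(64) = 109.

109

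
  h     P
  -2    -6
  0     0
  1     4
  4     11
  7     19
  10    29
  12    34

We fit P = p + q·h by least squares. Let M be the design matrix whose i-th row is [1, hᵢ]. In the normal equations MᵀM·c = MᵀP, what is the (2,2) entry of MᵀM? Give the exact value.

314

Row 2 ↔ basis h, column 2 ↔ basis h, so (MᵀM)_{2,2} = Σᵢ (h)·(h) = (-2)·(-2) + (0)·(0) + (1)·(1) + (4)·(4) + (7)·(7) + (10)·(10) + (12)·(12) = 314.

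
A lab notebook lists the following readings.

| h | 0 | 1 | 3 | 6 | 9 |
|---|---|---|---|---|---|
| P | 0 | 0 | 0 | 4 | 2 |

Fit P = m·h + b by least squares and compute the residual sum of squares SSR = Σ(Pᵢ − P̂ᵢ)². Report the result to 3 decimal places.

SSR = 6.073

Setting ∂/∂m … = 0 gives: 127·m + 19·b = 42;  19·m + 5·b = 6.
(Σh·h = 127, Σh = 19, Σ1 = 5, Σh·P = 42, ΣP = 6.)
Δ = 127·5 − 19² = 274.
m = (42·5 − 19·6)/274 = 48/137; b = (127·6 − 19·42)/274 = -18/137.
Residuals: 18/137, -30/137, -126/137, 278/137, -140/137; SSR = 832/137.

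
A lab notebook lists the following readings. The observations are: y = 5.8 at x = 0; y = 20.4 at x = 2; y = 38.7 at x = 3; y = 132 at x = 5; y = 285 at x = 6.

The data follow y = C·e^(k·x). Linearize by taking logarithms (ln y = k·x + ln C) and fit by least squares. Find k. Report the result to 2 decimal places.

k = 0.64

Let Y = ln y. Fitting Y = k·x + ln C by least squares:
Σx = 16.0000, Σ(x)² = 74.0000, Σln y = 18.9645, Σx·ln y = 75.3275.
Normal system: [[74.0000, 16.0000]; [16.0000, 5]]·[k, ln C]ᵀ = [75.3275, 18.9645]ᵀ.
Δ = 74.0000·5 − (16.0000)² = 114.0000; k = (75.3275·5 − 16.0000·18.9645)/114.0000 = 0.64215, ln C = (74.0000·18.9645 − 16.0000·75.3275)/114.0000 = 1.73802.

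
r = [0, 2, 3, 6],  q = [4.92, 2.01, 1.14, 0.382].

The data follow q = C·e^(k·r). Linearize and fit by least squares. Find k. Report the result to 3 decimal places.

Taking logs, ln q = k·r + ln C, so regress ln q on r.
XᵀX = [[49.0000, 11.0000]; [11.0000, 4]], rhs = [-3.9847, 1.4601]ᵀ  (here Σr = 11.0000, Σ(r)² = 49.0000, Σln q = 1.4601, Σr·ln q = -3.9847).
Δ = 49.0000·4 − (11.0000)² = 75.0000; k = (-3.9847·4 − 11.0000·1.4601)/75.0000 = -0.42667, ln C = (49.0000·1.4601 − 11.0000·-3.9847)/75.0000 = 1.53837.

k = -0.427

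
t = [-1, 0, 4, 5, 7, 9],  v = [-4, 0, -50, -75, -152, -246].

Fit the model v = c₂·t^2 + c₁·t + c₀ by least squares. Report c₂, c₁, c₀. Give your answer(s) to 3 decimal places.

Forming XᵀX = [[9844, 1260, 172]; [1260, 172, 24]; [172, 24, 6]] and Xᵀv = [-30053, -3849, -527]ᵀ gives XᵀX·[c₂, c₁, c₀]ᵀ = Xᵀv.
Solving the 3×3 system (Gaussian elimination) gives c₂ = -52507/17336, c₁ = -177/1576, c₀ = -4845/8668.

c₂ = -3.029, c₁ = -0.112, c₀ = -0.559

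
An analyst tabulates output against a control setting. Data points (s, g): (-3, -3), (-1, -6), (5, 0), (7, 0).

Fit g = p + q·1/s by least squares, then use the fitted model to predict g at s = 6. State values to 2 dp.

ĝ = -0.12

Forming AᵀA = [[4, -104/105]; [-104/105, 12916/11025]] and Aᵀg = [-9, 7]ᵀ gives AᵀA·[p, q]ᵀ = Aᵀg.
Eliminating q: (12916/11025)·(row 1) − (-104/105)·(row 2) gives (13616/3675)·p = (12916/11025)·(-9) − (-104/105)·7 = -13268/3675, so p = -3317/3404.
Then q = (7 − (-104/105)·(-3317/3404))/(12916/11025) = 17535/3404.
At s = 6: ĝ = (-3317/3404)·(1) + (17535/3404)·(1/6) = -789/6808.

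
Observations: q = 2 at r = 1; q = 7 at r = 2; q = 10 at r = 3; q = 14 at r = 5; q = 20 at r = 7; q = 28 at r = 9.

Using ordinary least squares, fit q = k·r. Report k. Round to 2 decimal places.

With design matrix X, XᵀX = [[169]] and Xᵀq = [508]ᵀ.
Hence k = 508 / 169 ≈ 3.00592.

k = 3.01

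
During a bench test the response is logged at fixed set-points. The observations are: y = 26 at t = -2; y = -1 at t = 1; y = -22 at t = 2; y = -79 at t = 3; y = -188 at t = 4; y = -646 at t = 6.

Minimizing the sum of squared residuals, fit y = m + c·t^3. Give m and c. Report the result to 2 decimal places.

m = 2.30, c = -3.00

The normal equations are: 6·m + 308·c = -910;  308·m + 51610·c = -154086.
(Σ1 = 6, Σt^3 = 308, Σt^3·t^3 = 51610, Σy = -910, Σt^3·y = -154086.)
Eliminating c: 51610·(row 1) − 308·(row 2) gives 214796·m = 51610·(-910) − 308·(-154086) = 493388, so m = 123347/53699.
Then c = ((-154086) − 308·(123347/53699))/51610 = -161059/53699.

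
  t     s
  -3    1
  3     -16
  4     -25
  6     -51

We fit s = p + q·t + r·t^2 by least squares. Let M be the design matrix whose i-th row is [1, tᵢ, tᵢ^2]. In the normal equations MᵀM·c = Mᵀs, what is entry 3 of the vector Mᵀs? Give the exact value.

Entry 3 ↔ basis t^2, so (Mᵀs)_{3} = Σᵢ (t^2)·sᵢ = (9)·(1) + (9)·(-16) + (16)·(-25) + (36)·(-51) = -2371.

-2371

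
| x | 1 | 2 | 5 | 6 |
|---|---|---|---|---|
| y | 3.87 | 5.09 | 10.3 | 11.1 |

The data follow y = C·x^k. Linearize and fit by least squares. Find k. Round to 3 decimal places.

k = 0.618

With ln yᵢ as the transformed response and ln xᵢ as the regressor:
Over the data: Σln x = 4.0943, Σ(ln x)² = 6.2811, Σln y = 7.7196, Σln x·ln y = 9.1941.
Normal system: [[6.2811, 4.0943]; [4.0943, 4]]·[k, ln C]ᵀ = [9.1941, 7.7196]ᵀ.
Δ = 6.2811·4 − (4.0943)² = 8.3609; k = (9.1941·4 − 4.0943·7.7196)/8.3609 = 0.61828, ln C = (6.2811·7.7196 − 4.0943·9.1941)/8.3609 = 1.29704.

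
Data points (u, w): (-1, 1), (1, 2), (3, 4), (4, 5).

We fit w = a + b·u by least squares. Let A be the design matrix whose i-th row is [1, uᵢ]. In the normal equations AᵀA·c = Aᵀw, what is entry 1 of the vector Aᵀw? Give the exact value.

12

Entry 1 ↔ basis 1, so (Aᵀw)_{1} = Σᵢ wᵢ = (1)·(1) + (1)·(2) + (1)·(4) + (1)·(5) = 12.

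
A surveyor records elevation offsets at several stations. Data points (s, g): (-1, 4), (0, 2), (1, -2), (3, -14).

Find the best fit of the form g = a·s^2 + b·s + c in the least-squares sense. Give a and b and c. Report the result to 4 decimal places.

a = -0.7727, b = -2.9727, c = 1.8545

The normal equations are: 83·a + 27·b + 11·c = -124;  27·a + 11·b + 3·c = -48;  11·a + 3·b + 4·c = -10.
Row-reducing yields a = -17/22, b = -327/110, c = 102/55.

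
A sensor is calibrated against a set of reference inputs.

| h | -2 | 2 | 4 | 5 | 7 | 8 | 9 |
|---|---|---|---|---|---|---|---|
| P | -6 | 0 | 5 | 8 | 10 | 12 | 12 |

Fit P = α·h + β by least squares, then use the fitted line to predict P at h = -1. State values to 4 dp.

AᵀA·[α, β]ᵀ = AᵀP reads: 243·α + 33·β = 346;  33·α + 7·β = 41.
(Σh·h = 243, Σh = 33, Σ1 = 7, Σh·P = 346, ΣP = 41.)
Eliminating β: 7·(row 1) − 33·(row 2) gives 612·α = 7·346 − 33·41 = 1069, so α = 1069/612.
Then β = (41 − 33·(1069/612))/7 = -485/204.
At h = -1: P̂ = (1069/612)·(-1) + (-485/204)·(1) = -631/153.

P̂ = -4.1242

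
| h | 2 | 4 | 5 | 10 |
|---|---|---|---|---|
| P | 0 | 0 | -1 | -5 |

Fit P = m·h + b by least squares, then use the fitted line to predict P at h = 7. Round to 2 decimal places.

The normal equations are: 145·m + 21·b = -55;  21·m + 4·b = -6.
Determinant 145·4 − 21² = 139.
m = ((-55)·4 − 21·(-6))/139 = -94/139; b = (145·(-6) − 21·(-55))/139 = 285/139.
At h = 7: P̂ = (-94/139)·(7) + (285/139)·(1) = -373/139.

P̂ = -2.68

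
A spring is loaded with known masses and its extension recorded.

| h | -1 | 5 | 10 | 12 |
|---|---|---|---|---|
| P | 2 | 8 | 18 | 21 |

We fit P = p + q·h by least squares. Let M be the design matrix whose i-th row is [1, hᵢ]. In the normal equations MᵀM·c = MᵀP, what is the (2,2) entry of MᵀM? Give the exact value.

270

Row 2 ↔ basis h, column 2 ↔ basis h, so (MᵀM)_{2,2} = Σᵢ (h)·(h) = (-1)·(-1) + (5)·(5) + (10)·(10) + (12)·(12) = 270.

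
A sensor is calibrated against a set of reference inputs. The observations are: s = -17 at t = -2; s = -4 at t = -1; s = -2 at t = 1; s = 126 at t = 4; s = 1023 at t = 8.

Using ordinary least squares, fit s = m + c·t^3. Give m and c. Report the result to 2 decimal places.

m = -2.28, c = 2.00

Forming XᵀX = [[5, 568]; [568, 266306]] and Xᵀs = [1126, 531978]ᵀ gives XᵀX·[m, c]ᵀ = Xᵀs.
det = 5·266306 − 568² = 1008906.
m = (1126·266306 − 568·531978)/1008906 = -1151474/504453; c = (5·531978 − 568·1126)/1008906 = 1010161/504453.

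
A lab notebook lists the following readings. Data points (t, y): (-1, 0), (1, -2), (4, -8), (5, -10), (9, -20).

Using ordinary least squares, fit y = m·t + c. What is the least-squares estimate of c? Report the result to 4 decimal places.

Sums needed: Σt·t = 124, Σt = 18, Σ1 = 5.
And Σt·y = -264, Σy = -40.
AᵀA·[m, c]ᵀ = Aᵀy becomes [[124, 18]; [18, 5]]·[m, c]ᵀ = [-264, -40]ᵀ.
Eliminating c: 5·(row 1) − 18·(row 2) gives 296·m = 5·(-264) − 18·(-40) = -600, so m = -75/37.
Then c = ((-40) − 18·(-75/37))/5 = -26/37.

c = -0.7027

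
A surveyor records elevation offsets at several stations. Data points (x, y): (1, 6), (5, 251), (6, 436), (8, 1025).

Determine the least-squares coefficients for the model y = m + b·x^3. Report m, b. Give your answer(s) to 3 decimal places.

m = 3.447, b = 1.996

From the data, Σ1 = 4, Σx^3 = 854, Σx^3·x^3 = 324426.
And Σy = 1718, Σx^3·y = 650357.
Eliminating b: 324426·(row 1) − 854·(row 2) gives 568388·m = 324426·1718 − 854·650357 = 1958990, so m = 979495/284194.
Then b = (650357 − 854·(979495/284194))/324426 = 283564/142097.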